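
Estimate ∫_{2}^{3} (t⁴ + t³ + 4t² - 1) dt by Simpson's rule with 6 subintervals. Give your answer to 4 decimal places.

82.7834

h = (3 − 2)/6 = 0.166667.
Nodes t₀,…,t₆ = 2, 2.166667, 2.333333, 2.5, 2.666667, 2.833333, 3.
f(t) = t⁴ + t³ + 4t² - 1: f₀=39, f₁=49.986883, f₂=63.123457, f₃=78.6875, f₄=96.975309, f₅=118.301698, f₆=143.
(h/3)·[f₀ + 4f₁ + 2f₂ + 4f₃ + 2f₄ + 4f₅ + f₆] = 0.055556·(1490.101852) = 82.7834.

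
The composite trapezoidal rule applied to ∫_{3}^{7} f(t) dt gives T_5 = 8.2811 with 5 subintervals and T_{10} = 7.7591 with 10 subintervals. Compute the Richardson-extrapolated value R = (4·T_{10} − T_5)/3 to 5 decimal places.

R = (4·T_{10} − T_5) / 3 = (4·7.7591 − 8.2811)/3 = (22.7553)/3 = 7.58510.

7.58510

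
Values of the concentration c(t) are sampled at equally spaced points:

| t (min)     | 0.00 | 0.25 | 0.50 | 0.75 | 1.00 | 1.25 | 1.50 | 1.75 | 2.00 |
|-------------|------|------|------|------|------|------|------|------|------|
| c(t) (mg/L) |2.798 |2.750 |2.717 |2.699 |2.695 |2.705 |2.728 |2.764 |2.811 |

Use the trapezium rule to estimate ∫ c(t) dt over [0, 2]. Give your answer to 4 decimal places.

5.4656

h = 0.25, n = 8.
(h/2)·[y₀ + 2y₁ + 2y₂ + 2y₃ + 2y₄ + 2y₅ + 2y₆ + 2y₇ + y₈] = 0.125·(43.725) = 5.4656.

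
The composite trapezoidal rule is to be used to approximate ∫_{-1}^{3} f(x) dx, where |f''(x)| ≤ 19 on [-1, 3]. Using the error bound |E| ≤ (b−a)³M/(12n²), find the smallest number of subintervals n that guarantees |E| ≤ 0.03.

Need 1216/(12n²) ≤ 0.03.
n² ≥ 1216/(12·0.03) = 3377.78 ⇒ n ≥ 58.1187, so the smallest n is 59.

59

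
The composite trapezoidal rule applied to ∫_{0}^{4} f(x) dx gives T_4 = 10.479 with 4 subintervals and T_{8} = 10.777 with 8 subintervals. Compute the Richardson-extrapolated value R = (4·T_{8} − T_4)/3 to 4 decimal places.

R = (4·T_{8} − T_4) / 3 = (4·10.777 − 10.479)/3 = (32.629)/3 = 10.8763.

10.8763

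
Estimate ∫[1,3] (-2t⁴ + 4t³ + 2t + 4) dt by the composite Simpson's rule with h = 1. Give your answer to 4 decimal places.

-1.3333

h = (3 − 1)/2 = 1.
Nodes t₀,…,t₂ = 1, 2, 3.
f(t) = -2t⁴ + 4t³ + 2t + 4: f₀=8, f₁=8, f₂=-44.
(h/3)·[f₀ + 4f₁ + f₂] = 0.333333·(-4) = -1.3333.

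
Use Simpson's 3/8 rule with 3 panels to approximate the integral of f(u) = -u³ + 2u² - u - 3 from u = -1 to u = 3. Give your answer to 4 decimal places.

-17.3333

h = (3 − (-1))/3 = 1.333333.
Nodes u₀,…,u₃ = -1, 0.333333, 1.666667, 3.
f(u) = -u³ + 2u² - u - 3: f₀=1, f₁=-3.148148, f₂=-3.740741, f₃=-15.
(3h/8)·[f₀ + 3f₁ + 3f₂ + f₃] = 0.5·(-34.666667) = -17.3333.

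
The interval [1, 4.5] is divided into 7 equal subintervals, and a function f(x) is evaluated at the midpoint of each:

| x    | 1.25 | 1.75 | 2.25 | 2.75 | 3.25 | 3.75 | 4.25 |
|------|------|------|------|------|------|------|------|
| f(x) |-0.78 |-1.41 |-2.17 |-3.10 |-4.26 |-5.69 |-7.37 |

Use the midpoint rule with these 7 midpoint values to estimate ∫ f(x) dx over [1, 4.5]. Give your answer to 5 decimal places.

-12.39000

h = 0.5, n = 7.
h·[y(m₁) + y(m₂) + y(m₃) + y(m₄) + y(m₅) + y(m₆) + y(m₇)] = 0.5·(-24.78) = -12.39000.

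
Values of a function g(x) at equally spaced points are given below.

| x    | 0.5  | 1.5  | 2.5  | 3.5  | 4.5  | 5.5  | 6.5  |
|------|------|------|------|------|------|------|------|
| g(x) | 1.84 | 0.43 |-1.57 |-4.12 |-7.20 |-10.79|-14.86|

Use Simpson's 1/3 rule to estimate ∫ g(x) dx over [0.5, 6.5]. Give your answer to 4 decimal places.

-29.4933

h = 1, n = 6.
(h/3)·[y₀ + 4y₁ + 2y₂ + 4y₃ + 2y₄ + 4y₅ + y₆] = 0.333333·(-88.48) = -29.4933.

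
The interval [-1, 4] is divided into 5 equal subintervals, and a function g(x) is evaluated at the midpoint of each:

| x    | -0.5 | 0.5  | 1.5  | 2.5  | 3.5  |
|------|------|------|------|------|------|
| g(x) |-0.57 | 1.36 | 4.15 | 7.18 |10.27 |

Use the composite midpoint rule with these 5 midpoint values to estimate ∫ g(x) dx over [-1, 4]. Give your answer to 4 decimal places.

22.3900

h = 1, n = 5.
h·[y(m₁) + y(m₂) + y(m₃) + y(m₄) + y(m₅)] = 1·(22.39) = 22.3900.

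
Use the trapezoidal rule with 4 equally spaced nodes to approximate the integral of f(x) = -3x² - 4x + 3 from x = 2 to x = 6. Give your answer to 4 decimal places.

h = (6 − 2)/3 = 1.333333.
Nodes x₀,…,x₃ = 2, 3.333333, 4.666667, 6.
f(x) = -3x² - 4x + 3: f₀=-17, f₁=-43.666667, f₂=-81, f₃=-129.
(h/2)·[f₀ + 2f₁ + 2f₂ + f₃] = 0.666667·(-395.333333) = -263.5556.

-263.5556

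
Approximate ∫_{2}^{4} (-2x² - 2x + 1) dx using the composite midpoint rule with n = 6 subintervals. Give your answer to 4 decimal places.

-47.2963

h = (4 − 2)/6 = 0.333333.
Midpoints m₁,…,m₆ = 2.166667, 2.5, 2.833333, 3.166667, 3.5, 3.833333.
f(m₁)=-12.722222, f(m₂)=-16.5, f(m₃)=-20.722222, f(m₄)=-25.388889, f(m₅)=-30.5, f(m₆)=-36.055556.
h·[f(m₁) + f(m₂) + f(m₃) + f(m₄) + f(m₅) + f(m₆)] = 0.333333·(-141.888889) = -47.2963.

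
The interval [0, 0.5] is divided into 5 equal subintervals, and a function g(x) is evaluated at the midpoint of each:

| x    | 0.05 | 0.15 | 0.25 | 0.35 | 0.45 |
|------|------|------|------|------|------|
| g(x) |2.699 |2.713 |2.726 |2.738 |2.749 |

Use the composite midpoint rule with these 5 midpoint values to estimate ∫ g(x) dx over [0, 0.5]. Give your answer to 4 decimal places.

h = 0.1, n = 5.
h·[y(m₁) + y(m₂) + y(m₃) + y(m₄) + y(m₅)] = 0.1·(13.625) = 1.3625.

1.3625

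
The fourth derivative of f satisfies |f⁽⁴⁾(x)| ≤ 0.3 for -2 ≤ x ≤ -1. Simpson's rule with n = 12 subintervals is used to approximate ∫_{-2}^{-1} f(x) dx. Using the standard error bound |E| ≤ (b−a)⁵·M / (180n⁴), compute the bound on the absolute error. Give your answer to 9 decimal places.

0.000000080

|E| ≤ (1)⁵·0.3 / (180·12⁴) = 0.3/3732480 = 0.000000080.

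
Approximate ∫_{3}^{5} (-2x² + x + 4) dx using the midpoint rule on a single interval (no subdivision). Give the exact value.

M = (b−a)·f(4) = 2·(-24) = -48.

-48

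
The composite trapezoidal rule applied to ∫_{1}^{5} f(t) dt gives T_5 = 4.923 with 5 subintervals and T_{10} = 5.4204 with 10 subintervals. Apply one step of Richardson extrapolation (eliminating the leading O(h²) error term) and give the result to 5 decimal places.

5.58620

R = (4·T_{10} − T_5) / 3 = (4·5.4204 − 4.923)/3 = (16.7586)/3 = 5.58620.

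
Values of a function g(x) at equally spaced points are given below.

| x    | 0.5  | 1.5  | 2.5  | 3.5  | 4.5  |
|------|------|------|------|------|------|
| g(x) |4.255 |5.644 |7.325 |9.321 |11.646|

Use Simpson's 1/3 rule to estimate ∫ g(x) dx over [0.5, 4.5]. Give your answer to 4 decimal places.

30.1370

h = 1, n = 4.
(h/3)·[y₀ + 4y₁ + 2y₂ + 4y₃ + y₄] = 0.333333·(90.411) = 30.1370.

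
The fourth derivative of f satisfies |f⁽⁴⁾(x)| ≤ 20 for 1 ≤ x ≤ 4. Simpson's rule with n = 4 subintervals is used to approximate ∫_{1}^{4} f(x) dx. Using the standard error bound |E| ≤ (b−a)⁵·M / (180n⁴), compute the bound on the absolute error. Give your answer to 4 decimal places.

|E| ≤ (3)⁵·20 / (180·4⁴) = 4860/46080 = 0.1055.

0.1055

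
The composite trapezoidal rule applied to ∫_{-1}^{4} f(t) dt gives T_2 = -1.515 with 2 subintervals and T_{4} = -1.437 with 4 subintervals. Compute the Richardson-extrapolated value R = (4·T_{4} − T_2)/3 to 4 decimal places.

R = (4·T_{4} − T_2) / 3 = (4·(-1.437) − (-1.515))/3 = (-4.233)/3 = -1.4110.

-1.4110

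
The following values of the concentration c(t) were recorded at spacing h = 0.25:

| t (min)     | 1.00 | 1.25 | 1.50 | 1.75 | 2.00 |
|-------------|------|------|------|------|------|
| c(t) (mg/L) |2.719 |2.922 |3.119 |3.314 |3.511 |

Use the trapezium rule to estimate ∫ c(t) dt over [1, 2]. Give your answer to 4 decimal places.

3.1175

h = 0.25, n = 4.
(h/2)·[y₀ + 2y₁ + 2y₂ + 2y₃ + y₄] = 0.125·(24.940) = 3.1175.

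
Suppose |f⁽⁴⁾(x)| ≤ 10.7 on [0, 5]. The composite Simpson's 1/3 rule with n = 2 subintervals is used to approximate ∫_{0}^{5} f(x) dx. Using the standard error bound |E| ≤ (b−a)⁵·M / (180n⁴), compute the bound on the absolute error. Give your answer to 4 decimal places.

11.6102

|E| ≤ (5)⁵·10.7 / (180·2⁴) = 33437.5/2880 = 11.6102.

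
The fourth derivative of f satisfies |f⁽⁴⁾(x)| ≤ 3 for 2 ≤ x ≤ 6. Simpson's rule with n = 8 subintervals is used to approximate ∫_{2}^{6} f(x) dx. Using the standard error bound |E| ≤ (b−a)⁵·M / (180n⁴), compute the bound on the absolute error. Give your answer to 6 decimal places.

|E| ≤ (4)⁵·3 / (180·8⁴) = 3072/737280 = 0.004167.

0.004167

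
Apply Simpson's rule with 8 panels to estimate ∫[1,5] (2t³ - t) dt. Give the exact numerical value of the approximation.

300

h = (5 − 1)/8 = 0.5.
Nodes t₀,…,t₈ = 1, 1.5, 2, 2.5, 3, 3.5, 4, 4.5, 5.
f(t) = 2t³ - t: f₀=1, f₁=5.25, f₂=14, f₃=28.75, f₄=51, f₅=82.25, f₆=124, f₇=177.75, f₈=245.
(h/3)·[f₀ + 4f₁ + 2f₂ + 4f₃ + 2f₄ + 4f₅ + 2f₆ + 4f₇ + f₈] = 0.166667·(1800) = 300.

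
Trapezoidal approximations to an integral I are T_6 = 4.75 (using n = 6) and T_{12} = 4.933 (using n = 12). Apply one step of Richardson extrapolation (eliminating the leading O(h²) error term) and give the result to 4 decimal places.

R = (4·T_{12} − T_6) / 3 = (4·4.933 − 4.75)/3 = (14.982)/3 = 4.9940.

4.9940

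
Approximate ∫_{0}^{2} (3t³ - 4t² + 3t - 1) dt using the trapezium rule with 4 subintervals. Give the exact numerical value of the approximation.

5.75

h = (2 − 0)/4 = 0.5.
Nodes t₀,…,t₄ = 0, 0.5, 1, 1.5, 2.
f(t) = 3t³ - 4t² + 3t - 1: f₀=-1, f₁=-0.125, f₂=1, f₃=4.625, f₄=13.
(h/2)·[f₀ + 2f₁ + 2f₂ + 2f₃ + f₄] = 0.25·(23) = 5.75.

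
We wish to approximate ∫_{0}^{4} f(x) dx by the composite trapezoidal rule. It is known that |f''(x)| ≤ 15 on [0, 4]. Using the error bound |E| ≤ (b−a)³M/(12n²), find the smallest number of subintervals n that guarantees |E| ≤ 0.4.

Need 960/(12n²) ≤ 0.4.
n² ≥ 960/(12·0.4) = 200 ⇒ n ≥ 14.1421, so the smallest n is 15.

15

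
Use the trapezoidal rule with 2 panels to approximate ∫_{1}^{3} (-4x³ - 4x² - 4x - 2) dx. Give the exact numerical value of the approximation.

h = (3 − 1)/2 = 1.
Nodes x₀,…,x₂ = 1, 2, 3.
f(x) = -4x³ - 4x² - 4x - 2: f₀=-14, f₁=-58, f₂=-158.
(h/2)·[f₀ + 2f₁ + f₂] = 0.5·(-288) = -144.

-144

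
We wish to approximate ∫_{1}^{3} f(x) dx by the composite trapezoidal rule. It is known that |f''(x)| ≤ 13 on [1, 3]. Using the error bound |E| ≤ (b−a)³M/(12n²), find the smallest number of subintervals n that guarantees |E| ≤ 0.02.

Need 104/(12n²) ≤ 0.02.
n² ≥ 104/(12·0.02) = 433.333 ⇒ n ≥ 20.8167, so the smallest n is 21.

21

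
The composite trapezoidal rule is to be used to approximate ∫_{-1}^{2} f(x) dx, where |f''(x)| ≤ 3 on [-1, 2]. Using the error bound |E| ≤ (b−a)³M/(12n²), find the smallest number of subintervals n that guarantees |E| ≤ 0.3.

5

Need 81/(12n²) ≤ 0.3.
n² ≥ 81/(12·0.3) = 22.5 ⇒ n ≥ 4.7434, so the smallest n is 5.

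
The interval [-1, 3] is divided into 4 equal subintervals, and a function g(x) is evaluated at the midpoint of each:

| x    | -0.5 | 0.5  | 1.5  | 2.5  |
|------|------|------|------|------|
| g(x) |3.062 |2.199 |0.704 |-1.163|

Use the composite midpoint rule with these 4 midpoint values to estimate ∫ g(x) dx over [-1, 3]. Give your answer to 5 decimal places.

4.80200

h = 1, n = 4.
h·[y(m₁) + y(m₂) + y(m₃) + y(m₄)] = 1·(4.802) = 4.80200.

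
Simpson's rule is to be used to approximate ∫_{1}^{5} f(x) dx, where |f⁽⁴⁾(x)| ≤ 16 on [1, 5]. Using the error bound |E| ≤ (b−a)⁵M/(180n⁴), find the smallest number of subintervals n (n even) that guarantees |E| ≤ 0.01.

Need 16384/(180n⁴) ≤ 0.01.
n⁴ ≥ 16384/(180·0.01) = 9102.22 ⇒ n ≥ 9.7676, so the smallest even n is 10. (n must be even for Simpson's rule.)

10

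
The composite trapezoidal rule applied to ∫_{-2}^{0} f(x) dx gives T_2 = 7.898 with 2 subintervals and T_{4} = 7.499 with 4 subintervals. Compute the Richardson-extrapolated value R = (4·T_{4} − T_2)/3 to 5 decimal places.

R = (4·T_{4} − T_2) / 3 = (4·7.499 − 7.898)/3 = (22.098)/3 = 7.36600.

7.36600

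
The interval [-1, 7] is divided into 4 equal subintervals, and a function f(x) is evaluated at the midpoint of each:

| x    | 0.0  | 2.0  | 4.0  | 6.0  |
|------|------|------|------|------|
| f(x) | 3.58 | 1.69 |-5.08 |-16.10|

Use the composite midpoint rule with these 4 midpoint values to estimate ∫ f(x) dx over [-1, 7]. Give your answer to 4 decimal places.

-31.8200

h = 2, n = 4.
h·[y(m₁) + y(m₂) + y(m₃) + y(m₄)] = 2·(-15.91) = -31.8200.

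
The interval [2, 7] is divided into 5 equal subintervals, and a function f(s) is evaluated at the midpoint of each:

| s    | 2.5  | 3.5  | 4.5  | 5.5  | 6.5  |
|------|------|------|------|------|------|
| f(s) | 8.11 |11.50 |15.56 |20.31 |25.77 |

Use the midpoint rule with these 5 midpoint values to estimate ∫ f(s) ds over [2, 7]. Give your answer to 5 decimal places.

h = 1, n = 5.
h·[y(m₁) + y(m₂) + y(m₃) + y(m₄) + y(m₅)] = 1·(81.25) = 81.25000.

81.25000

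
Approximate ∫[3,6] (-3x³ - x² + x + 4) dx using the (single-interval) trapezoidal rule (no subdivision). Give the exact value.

-1135.5

T = (b−a)/2 · [f(3) + f(6)] = 1.5·[(-83) + (-674)] = -1135.5.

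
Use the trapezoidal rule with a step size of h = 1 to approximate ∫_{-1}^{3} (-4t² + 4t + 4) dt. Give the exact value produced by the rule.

-8

h = (3 − (-1))/4 = 1.
Nodes t₀,…,t₄ = -1, 0, 1, 2, 3.
f(t) = -4t² + 4t + 4: f₀=-4, f₁=4, f₂=4, f₃=-4, f₄=-20.
(h/2)·[f₀ + 2f₁ + 2f₂ + 2f₃ + f₄] = 0.5·(-16) = -8.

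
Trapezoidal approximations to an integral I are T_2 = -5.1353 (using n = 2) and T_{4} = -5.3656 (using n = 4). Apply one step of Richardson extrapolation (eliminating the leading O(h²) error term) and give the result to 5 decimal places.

-5.44237

R = (4·T_{4} − T_2) / 3 = (4·(-5.3656) − (-5.1353))/3 = (-16.3271)/3 = -5.44237.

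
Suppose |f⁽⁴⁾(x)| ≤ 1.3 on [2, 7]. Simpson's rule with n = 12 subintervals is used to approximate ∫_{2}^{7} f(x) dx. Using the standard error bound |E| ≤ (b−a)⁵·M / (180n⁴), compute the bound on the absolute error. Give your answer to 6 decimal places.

|E| ≤ (5)⁵·1.3 / (180·12⁴) = 4062.5/3732480 = 0.001088.

0.001088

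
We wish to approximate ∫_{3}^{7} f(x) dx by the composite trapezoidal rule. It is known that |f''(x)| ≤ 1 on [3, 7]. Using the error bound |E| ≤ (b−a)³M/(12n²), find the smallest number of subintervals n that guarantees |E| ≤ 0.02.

Need 64/(12n²) ≤ 0.02.
n² ≥ 64/(12·0.02) = 266.667 ⇒ n ≥ 16.3299, so the smallest n is 17.

17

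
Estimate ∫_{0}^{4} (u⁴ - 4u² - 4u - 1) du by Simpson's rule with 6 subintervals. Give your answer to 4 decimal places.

h = (4 − 0)/6 = 0.666667.
Nodes u₀,…,u₆ = 0, 0.666667, 1.333333, 2, 2.666667, 3.333333, 4.
f(u) = u⁴ - 4u² - 4u - 1: f₀=-1, f₁=-5.246914, f₂=-10.283951, f₃=-9, f₄=10.456790, f₅=64.679012, f₆=175.
(h/3)·[f₀ + 4f₁ + 2f₂ + 4f₃ + 2f₄ + 4f₅ + f₆] = 0.222222·(376.074074) = 83.5720.

83.5720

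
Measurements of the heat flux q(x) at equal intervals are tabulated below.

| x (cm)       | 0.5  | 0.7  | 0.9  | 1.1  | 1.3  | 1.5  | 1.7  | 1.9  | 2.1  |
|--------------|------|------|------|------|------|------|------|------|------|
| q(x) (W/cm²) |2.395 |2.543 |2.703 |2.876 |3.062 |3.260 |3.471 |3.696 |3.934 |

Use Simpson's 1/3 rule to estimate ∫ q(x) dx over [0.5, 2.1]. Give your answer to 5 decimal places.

4.95340

h = 0.2, n = 8.
(h/3)·[y₀ + 4y₁ + 2y₂ + 4y₃ + 2y₄ + 4y₅ + 2y₆ + 4y₇ + y₈] = 0.066667·(74.301) = 4.95340.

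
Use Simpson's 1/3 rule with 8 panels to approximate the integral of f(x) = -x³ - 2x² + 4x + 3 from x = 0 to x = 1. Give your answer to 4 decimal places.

4.0833

h = (1 − 0)/8 = 0.125.
Nodes x₀,…,x₈ = 0, 0.125, 0.25, 0.375, 0.5, 0.625, 0.75, 0.875, 1.
f(x) = -x³ - 2x² + 4x + 3: f₀=3, f₁=3.466796875, f₂=3.859375, f₃=4.166015625, f₄=4.375, f₅=4.474609375, f₆=4.453125, f₇=4.298828125, f₈=4.
(h/3)·[f₀ + 4f₁ + 2f₂ + 4f₃ + 2f₄ + 4f₅ + 2f₆ + 4f₇ + f₈] = 0.041667·(98) = 4.0833.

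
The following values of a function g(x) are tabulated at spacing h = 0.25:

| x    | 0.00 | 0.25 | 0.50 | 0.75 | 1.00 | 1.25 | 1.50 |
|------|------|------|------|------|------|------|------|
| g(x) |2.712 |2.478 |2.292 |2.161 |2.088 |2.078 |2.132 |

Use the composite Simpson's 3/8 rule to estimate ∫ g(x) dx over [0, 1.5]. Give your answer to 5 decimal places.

3.37256

h = 0.25, n = 6.
(3h/8)·[y₀ + 3y₁ + 3y₂ + 2y₃ + 3y₄ + 3y₅ + y₆] = 0.09375·(35.974) = 3.37256.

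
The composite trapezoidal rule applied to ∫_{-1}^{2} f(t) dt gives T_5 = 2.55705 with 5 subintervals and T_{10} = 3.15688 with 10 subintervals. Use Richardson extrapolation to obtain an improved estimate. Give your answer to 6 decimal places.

3.356823

R = (4·T_{10} − T_5) / 3 = (4·3.15688 − 2.55705)/3 = (10.07047)/3 = 3.356823.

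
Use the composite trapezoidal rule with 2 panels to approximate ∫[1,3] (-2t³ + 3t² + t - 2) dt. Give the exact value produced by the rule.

h = (3 − 1)/2 = 1.
Nodes t₀,…,t₂ = 1, 2, 3.
f(t) = -2t³ + 3t² + t - 2: f₀=0, f₁=-4, f₂=-26.
(h/2)·[f₀ + 2f₁ + f₂] = 0.5·(-34) = -17.

-17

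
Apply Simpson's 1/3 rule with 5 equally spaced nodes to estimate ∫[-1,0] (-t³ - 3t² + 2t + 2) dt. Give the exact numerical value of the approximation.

0.25

h = (0 − (-1))/4 = 0.25.
Nodes t₀,…,t₄ = -1, -0.75, -0.5, -0.25, 0.
f(t) = -t³ - 3t² + 2t + 2: f₀=-2, f₁=-0.765625, f₂=0.375, f₃=1.328125, f₄=2.
(h/3)·[f₀ + 4f₁ + 2f₂ + 4f₃ + f₄] = 0.083333·(3) = 0.25.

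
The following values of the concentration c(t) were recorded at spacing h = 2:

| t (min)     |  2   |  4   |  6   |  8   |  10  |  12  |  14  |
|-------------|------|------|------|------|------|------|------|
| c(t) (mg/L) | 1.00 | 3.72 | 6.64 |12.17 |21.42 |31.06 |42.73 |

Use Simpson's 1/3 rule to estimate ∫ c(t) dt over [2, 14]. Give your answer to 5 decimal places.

191.76667

h = 2, n = 6.
(h/3)·[y₀ + 4y₁ + 2y₂ + 4y₃ + 2y₄ + 4y₅ + y₆] = 0.666667·(287.65) = 191.76667.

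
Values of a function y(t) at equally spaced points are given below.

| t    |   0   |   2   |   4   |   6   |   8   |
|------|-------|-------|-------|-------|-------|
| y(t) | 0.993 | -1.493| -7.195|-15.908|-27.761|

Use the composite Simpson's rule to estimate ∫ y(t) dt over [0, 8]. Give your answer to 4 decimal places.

-73.8413

h = 2, n = 4.
(h/3)·[y₀ + 4y₁ + 2y₂ + 4y₃ + y₄] = 0.666667·(-110.762) = -73.8413.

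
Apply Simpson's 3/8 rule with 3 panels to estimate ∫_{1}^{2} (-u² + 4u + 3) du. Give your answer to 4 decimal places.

6.6667

h = (2 − 1)/3 = 0.333333.
Nodes u₀,…,u₃ = 1, 1.333333, 1.666667, 2.
f(u) = -u² + 4u + 3: f₀=6, f₁=6.555556, f₂=6.888889, f₃=7.
(3h/8)·[f₀ + 3f₁ + 3f₂ + f₃] = 0.125·(53.333333) = 6.6667.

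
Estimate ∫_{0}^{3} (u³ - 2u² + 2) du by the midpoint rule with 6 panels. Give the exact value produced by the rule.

8.09375

h = (3 − 0)/6 = 0.5.
Midpoints m₁,…,m₆ = 0.25, 0.75, 1.25, 1.75, 2.25, 2.75.
f(m₁)=1.890625, f(m₂)=1.296875, f(m₃)=0.828125, f(m₄)=1.234375, f(m₅)=3.265625, f(m₆)=7.671875.
h·[f(m₁) + f(m₂) + f(m₃) + f(m₄) + f(m₅) + f(m₆)] = 0.5·(16.1875) = 8.09375.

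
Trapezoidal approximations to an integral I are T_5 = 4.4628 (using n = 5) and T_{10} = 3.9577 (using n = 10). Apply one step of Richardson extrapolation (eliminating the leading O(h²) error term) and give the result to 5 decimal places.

R = (4·T_{10} − T_5) / 3 = (4·3.9577 − 4.4628)/3 = (11.3680)/3 = 3.78933.

3.78933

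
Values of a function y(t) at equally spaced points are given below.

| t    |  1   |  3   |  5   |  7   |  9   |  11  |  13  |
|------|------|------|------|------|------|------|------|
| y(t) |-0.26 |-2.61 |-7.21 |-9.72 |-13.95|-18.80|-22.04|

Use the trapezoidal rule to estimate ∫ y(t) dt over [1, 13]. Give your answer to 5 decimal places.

h = 2, n = 6.
(h/2)·[y₀ + 2y₁ + 2y₂ + 2y₃ + 2y₄ + 2y₅ + y₆] = 1·(-126.88) = -126.88000.

-126.88000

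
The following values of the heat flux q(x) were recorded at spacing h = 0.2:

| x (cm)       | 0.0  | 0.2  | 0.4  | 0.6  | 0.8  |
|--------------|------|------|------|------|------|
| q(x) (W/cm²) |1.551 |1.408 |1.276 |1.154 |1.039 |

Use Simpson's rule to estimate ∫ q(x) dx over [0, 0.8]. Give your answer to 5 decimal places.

h = 0.2, n = 4.
(h/3)·[y₀ + 4y₁ + 2y₂ + 4y₃ + y₄] = 0.066667·(15.390) = 1.02600.

1.02600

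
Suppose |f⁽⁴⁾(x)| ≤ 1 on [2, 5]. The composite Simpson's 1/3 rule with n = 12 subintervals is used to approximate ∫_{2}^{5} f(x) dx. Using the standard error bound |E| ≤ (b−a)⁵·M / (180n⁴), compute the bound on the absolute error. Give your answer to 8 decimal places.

|E| ≤ (3)⁵·1 / (180·12⁴) = 243/3732480 = 0.00006510.

0.00006510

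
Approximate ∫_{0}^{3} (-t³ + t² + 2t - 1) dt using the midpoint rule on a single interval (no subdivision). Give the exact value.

2.625

M = (b−a)·f(1.5) = 3·(0.875) = 2.625.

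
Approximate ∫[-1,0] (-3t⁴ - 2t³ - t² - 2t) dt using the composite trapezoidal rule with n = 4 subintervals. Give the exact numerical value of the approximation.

h = (0 − (-1))/4 = 0.25.
Nodes t₀,…,t₄ = -1, -0.75, -0.5, -0.25, 0.
f(t) = -3t⁴ - 2t³ - t² - 2t: f₀=0, f₁=0.83203125, f₂=0.8125, f₃=0.45703125, f₄=0.
(h/2)·[f₀ + 2f₁ + 2f₂ + 2f₃ + f₄] = 0.125·(4.203125) = 0.525390625.

0.525390625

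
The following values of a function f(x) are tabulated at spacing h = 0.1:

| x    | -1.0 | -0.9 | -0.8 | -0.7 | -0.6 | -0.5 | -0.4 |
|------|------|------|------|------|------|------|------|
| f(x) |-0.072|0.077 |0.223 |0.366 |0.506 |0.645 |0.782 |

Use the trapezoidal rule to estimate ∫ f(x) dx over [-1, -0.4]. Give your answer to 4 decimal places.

0.2172

h = 0.1, n = 6.
(h/2)·[y₀ + 2y₁ + 2y₂ + 2y₃ + 2y₄ + 2y₅ + y₆] = 0.05·(4.344) = 0.2172.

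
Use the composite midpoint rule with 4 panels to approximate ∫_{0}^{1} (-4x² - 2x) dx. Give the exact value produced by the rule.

h = (1 − 0)/4 = 0.25.
Midpoints m₁,…,m₄ = 0.125, 0.375, 0.625, 0.875.
f(m₁)=-0.3125, f(m₂)=-1.3125, f(m₃)=-2.8125, f(m₄)=-4.8125.
h·[f(m₁) + f(m₂) + f(m₃) + f(m₄)] = 0.25·(-9.25) = -2.3125.

-2.3125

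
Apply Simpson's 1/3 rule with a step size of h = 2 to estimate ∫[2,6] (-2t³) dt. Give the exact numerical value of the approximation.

h = (6 − 2)/2 = 2.
Nodes t₀,…,t₂ = 2, 4, 6.
f(t) = -2t³: f₀=-16, f₁=-128, f₂=-432.
(h/3)·[f₀ + 4f₁ + f₂] = 0.666667·(-960) = -640.

-640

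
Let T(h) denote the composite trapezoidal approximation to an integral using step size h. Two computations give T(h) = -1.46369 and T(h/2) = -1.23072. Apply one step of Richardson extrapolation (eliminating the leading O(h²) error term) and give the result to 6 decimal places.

R = (4·T(h/2) − T(h)) / 3 = (4·(-1.23072) − (-1.46369))/3 = (-3.45919)/3 = -1.153063.

-1.153063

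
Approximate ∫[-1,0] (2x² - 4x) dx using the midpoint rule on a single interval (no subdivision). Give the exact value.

M = (b−a)·f(-0.5) = 1·(2.5) = 2.5.

2.5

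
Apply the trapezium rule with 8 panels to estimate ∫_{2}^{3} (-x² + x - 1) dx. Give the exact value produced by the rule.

-4.8359375

h = (3 − 2)/8 = 0.125.
Nodes x₀,…,x₈ = 2, 2.125, 2.25, 2.375, 2.5, 2.625, 2.75, 2.875, 3.
f(x) = -x² + x - 1: f₀=-3, f₁=-3.390625, f₂=-3.8125, f₃=-4.265625, f₄=-4.75, f₅=-5.265625, f₆=-5.8125, f₇=-6.390625, f₈=-7.
(h/2)·[f₀ + 2f₁ + 2f₂ + 2f₃ + 2f₄ + 2f₅ + 2f₆ + 2f₇ + f₈] = 0.0625·(-77.375) = -4.8359375.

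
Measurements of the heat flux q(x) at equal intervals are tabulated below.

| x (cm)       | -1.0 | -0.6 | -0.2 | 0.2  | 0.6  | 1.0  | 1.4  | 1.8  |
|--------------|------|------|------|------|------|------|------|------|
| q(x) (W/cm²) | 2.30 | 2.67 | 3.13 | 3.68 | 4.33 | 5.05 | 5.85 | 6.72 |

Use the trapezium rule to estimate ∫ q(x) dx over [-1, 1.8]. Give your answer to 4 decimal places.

h = 0.4, n = 7.
(h/2)·[y₀ + 2y₁ + 2y₂ + 2y₃ + 2y₄ + 2y₅ + 2y₆ + y₇] = 0.2·(58.44) = 11.6880.

11.6880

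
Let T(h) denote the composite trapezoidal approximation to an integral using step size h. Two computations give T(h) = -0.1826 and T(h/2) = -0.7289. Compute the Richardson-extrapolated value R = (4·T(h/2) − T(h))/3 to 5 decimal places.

-0.91100

R = (4·T(h/2) − T(h)) / 3 = (4·(-0.7289) − (-0.1826))/3 = (-2.7330)/3 = -0.91100.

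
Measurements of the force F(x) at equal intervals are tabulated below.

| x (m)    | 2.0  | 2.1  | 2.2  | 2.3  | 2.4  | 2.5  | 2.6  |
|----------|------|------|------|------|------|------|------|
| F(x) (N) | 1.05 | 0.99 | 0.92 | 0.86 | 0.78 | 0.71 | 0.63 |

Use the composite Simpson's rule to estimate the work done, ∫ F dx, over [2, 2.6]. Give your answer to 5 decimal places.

0.51067

h = 0.1, n = 6.
(h/3)·[y₀ + 4y₁ + 2y₂ + 4y₃ + 2y₄ + 4y₅ + y₆] = 0.033333·(15.32) = 0.51067.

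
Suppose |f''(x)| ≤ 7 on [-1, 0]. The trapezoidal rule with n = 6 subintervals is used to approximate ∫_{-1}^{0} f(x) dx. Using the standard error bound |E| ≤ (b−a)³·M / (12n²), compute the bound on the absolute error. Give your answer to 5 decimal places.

|E| ≤ (1)³·7 / (12·6²) = 7/432 = 0.01620.

0.01620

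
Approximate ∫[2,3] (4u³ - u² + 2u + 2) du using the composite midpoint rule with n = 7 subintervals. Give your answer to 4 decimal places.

65.6173

h = (3 − 2)/7 = 0.142857.
Midpoints m₁,…,m₇ = 2.071429, 2.214286, 2.357143, 2.5, 2.642857, 2.785714, 2.928571.
f(m₁)=37.404519, f(m₂)=44.952624, f(m₃)=53.544461, f(m₄)=63.25, f(m₅)=74.139213, f(m₆)=86.282070, f(m₇)=99.748542.
h·[f(m₁) + f(m₂) + f(m₃) + f(m₄) + f(m₅) + f(m₆) + f(m₇)] = 0.142857·(459.321429) = 65.6173.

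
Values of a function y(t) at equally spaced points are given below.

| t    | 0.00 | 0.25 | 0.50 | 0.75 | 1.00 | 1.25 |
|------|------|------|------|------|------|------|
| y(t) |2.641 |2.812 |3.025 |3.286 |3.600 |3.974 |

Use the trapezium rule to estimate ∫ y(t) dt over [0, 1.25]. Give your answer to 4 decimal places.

4.0076

h = 0.25, n = 5.
(h/2)·[y₀ + 2y₁ + 2y₂ + 2y₃ + 2y₄ + y₅] = 0.125·(32.061) = 4.0076.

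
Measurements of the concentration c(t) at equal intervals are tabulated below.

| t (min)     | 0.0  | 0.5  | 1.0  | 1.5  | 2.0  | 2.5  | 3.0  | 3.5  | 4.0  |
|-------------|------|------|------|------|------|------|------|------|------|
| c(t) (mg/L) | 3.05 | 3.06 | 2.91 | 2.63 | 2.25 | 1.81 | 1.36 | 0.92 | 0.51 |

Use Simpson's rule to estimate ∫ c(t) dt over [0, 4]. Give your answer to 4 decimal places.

h = 0.5, n = 8.
(h/3)·[y₀ + 4y₁ + 2y₂ + 4y₃ + 2y₄ + 4y₅ + 2y₆ + 4y₇ + y₈] = 0.166667·(50.28) = 8.3800.

8.3800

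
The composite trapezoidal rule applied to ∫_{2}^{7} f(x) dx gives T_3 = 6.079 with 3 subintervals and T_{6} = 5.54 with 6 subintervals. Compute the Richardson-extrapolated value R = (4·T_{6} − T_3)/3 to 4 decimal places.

R = (4·T_{6} − T_3) / 3 = (4·5.54 − 6.079)/3 = (16.081)/3 = 5.3603.

5.3603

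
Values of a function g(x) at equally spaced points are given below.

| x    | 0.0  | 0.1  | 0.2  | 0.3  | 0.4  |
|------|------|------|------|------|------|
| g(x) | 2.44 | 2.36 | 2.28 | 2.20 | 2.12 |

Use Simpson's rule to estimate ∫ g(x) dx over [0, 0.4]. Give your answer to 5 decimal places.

h = 0.1, n = 4.
(h/3)·[y₀ + 4y₁ + 2y₂ + 4y₃ + y₄] = 0.033333·(27.36) = 0.91200.

0.91200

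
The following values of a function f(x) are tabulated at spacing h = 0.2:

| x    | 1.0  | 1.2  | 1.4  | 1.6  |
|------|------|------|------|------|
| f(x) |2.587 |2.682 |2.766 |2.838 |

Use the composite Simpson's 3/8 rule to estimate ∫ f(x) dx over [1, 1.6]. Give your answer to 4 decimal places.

h = 0.2, n = 3.
(3h/8)·[y₀ + 3y₁ + 3y₂ + y₃] = 0.075·(21.769) = 1.6327.

1.6327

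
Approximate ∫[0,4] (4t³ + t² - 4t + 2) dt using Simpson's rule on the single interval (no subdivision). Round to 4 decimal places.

253.3333

S = (b−a)/6 · [f(0) + 4f(2) + f(4)] = 0.666667·[2 + 4·30 + 258] = 253.3333.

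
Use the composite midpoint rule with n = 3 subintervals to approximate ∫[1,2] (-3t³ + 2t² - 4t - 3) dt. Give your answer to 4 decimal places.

h = (2 − 1)/3 = 0.333333.
Midpoints m₁,…,m₃ = 1.166667, 1.5, 1.833333.
f(m₁)=-9.708333, f(m₂)=-14.625, f(m₃)=-22.097222.
h·[f(m₁) + f(m₂) + f(m₃)] = 0.333333·(-46.430556) = -15.4769.

-15.4769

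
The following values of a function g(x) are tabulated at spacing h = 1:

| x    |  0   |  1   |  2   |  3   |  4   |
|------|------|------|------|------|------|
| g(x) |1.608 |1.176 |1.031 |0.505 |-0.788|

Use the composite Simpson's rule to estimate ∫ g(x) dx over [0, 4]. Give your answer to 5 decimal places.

3.20200

h = 1, n = 4.
(h/3)·[y₀ + 4y₁ + 2y₂ + 4y₃ + y₄] = 0.333333·(9.606) = 3.20200.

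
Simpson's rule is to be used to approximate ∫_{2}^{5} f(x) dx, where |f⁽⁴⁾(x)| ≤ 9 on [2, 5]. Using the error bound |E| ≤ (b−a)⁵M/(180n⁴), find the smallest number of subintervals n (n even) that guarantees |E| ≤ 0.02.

Need 2187/(180n⁴) ≤ 0.02.
n⁴ ≥ 2187/(180·0.02) = 607.5 ⇒ n ≥ 4.9646, so the smallest even n is 6. (n must be even for Simpson's rule.)

6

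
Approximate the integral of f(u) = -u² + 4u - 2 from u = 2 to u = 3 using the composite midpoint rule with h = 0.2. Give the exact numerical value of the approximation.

1.67

h = (3 − 2)/5 = 0.2.
Midpoints m₁,…,m₅ = 2.1, 2.3, 2.5, 2.7, 2.9.
f(m₁)=1.99, f(m₂)=1.91, f(m₃)=1.75, f(m₄)=1.51, f(m₅)=1.19.
h·[f(m₁) + f(m₂) + f(m₃) + f(m₄) + f(m₅)] = 0.2·(8.35) = 1.67.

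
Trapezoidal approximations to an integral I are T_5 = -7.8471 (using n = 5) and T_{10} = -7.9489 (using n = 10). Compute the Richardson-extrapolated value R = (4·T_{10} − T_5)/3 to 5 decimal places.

R = (4·T_{10} − T_5) / 3 = (4·(-7.9489) − (-7.8471))/3 = (-23.9485)/3 = -7.98283.

-7.98283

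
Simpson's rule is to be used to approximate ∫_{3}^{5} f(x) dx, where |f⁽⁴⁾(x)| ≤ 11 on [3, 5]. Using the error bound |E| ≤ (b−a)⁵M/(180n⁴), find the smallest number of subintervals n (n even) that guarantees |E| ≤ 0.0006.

Need 352/(180n⁴) ≤ 0.0006.
n⁴ ≥ 352/(180·0.0006) = 3259.26 ⇒ n ≥ 7.5558, so the smallest even n is 8. (n must be even for Simpson's rule.)

8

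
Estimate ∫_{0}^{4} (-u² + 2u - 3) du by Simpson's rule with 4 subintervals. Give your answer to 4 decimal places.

-17.3333

h = (4 − 0)/4 = 1.
Nodes u₀,…,u₄ = 0, 1, 2, 3, 4.
f(u) = -u² + 2u - 3: f₀=-3, f₁=-2, f₂=-3, f₃=-6, f₄=-11.
(h/3)·[f₀ + 4f₁ + 2f₂ + 4f₃ + f₄] = 0.333333·(-52) = -17.3333.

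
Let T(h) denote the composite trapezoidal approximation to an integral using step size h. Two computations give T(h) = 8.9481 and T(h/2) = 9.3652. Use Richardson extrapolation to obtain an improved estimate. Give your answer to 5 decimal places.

R = (4·T(h/2) − T(h)) / 3 = (4·9.3652 − 8.9481)/3 = (28.5127)/3 = 9.50423.

9.50423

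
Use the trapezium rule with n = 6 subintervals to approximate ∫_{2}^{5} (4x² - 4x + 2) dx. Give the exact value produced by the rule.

h = (5 − 2)/6 = 0.5.
Nodes x₀,…,x₆ = 2, 2.5, 3, 3.5, 4, 4.5, 5.
f(x) = 4x² - 4x + 2: f₀=10, f₁=17, f₂=26, f₃=37, f₄=50, f₅=65, f₆=82.
(h/2)·[f₀ + 2f₁ + 2f₂ + 2f₃ + 2f₄ + 2f₅ + f₆] = 0.25·(482) = 120.5.

120.5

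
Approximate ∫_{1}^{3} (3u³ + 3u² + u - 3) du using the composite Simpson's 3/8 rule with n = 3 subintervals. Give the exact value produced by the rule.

h = (3 − 1)/3 = 0.666667.
Nodes u₀,…,u₃ = 1, 1.666667, 2.333333, 3.
f(u) = 3u³ + 3u² + u - 3: f₀=4, f₁=20.888889, f₂=53.777778, f₃=108.
(3h/8)·[f₀ + 3f₁ + 3f₂ + f₃] = 0.25·(336) = 84.

84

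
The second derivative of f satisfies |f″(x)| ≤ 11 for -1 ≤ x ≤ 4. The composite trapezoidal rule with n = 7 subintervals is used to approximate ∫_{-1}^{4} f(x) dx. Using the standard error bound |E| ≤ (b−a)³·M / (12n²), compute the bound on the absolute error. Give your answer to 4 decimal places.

|E| ≤ (5)³·11 / (12·7²) = 1375/588 = 2.3384.

2.3384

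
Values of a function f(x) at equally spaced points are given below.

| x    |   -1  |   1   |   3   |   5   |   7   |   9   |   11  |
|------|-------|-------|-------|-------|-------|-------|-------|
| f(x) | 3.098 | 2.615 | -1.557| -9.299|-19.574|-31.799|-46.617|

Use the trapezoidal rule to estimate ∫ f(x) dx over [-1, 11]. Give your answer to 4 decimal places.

h = 2, n = 6.
(h/2)·[y₀ + 2y₁ + 2y₂ + 2y₃ + 2y₄ + 2y₅ + y₆] = 1·(-162.747) = -162.7470.

-162.7470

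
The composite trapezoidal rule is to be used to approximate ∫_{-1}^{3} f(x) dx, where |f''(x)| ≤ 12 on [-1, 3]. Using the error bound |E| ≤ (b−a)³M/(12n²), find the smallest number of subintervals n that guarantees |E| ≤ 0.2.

18

Need 768/(12n²) ≤ 0.2.
n² ≥ 768/(12·0.2) = 320 ⇒ n ≥ 17.8885, so the smallest n is 18.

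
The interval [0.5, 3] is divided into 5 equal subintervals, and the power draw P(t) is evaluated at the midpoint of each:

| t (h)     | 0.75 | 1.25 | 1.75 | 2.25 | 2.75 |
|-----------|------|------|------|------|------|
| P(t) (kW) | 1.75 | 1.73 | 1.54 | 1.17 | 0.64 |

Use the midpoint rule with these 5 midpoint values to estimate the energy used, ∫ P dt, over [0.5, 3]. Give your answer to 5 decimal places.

3.41500

h = 0.5, n = 5.
h·[y(m₁) + y(m₂) + y(m₃) + y(m₄) + y(m₅)] = 0.5·(6.83) = 3.41500.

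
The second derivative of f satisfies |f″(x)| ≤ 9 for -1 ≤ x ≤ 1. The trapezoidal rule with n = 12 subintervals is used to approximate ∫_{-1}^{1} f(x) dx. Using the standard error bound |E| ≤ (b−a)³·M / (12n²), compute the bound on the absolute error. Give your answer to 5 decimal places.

0.04167

|E| ≤ (2)³·9 / (12·12²) = 72/1728 = 0.04167.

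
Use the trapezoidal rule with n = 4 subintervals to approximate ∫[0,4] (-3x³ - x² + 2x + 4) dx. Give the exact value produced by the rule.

h = (4 − 0)/4 = 1.
Nodes x₀,…,x₄ = 0, 1, 2, 3, 4.
f(x) = -3x³ - x² + 2x + 4: f₀=4, f₁=2, f₂=-20, f₃=-80, f₄=-196.
(h/2)·[f₀ + 2f₁ + 2f₂ + 2f₃ + f₄] = 0.5·(-388) = -194.

-194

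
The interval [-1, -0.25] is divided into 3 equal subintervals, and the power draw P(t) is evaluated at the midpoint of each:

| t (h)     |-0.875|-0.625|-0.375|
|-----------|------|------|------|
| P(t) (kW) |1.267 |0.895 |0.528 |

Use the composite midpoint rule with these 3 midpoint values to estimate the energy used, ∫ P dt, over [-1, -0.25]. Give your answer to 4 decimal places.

h = 0.25, n = 3.
h·[y(m₁) + y(m₂) + y(m₃)] = 0.25·(2.690) = 0.6725.

0.6725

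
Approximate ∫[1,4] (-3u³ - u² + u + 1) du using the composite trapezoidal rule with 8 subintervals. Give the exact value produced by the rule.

-203.40234375

h = (4 − 1)/8 = 0.375.
Nodes u₀,…,u₈ = 1, 1.375, 1.75, 2.125, 2.5, 2.875, 3.25, 3.625, 4.
f(u) = -3u³ - u² + u + 1: f₀=-2, f₁=-7.314453125, f₂=-16.390625, f₃=-30.177734375, f₄=-49.625, f₅=-75.681640625, f₆=-109.296875, f₇=-151.419921875, f₈=-203.
(h/2)·[f₀ + 2f₁ + 2f₂ + 2f₃ + 2f₄ + 2f₅ + 2f₆ + 2f₇ + f₈] = 0.1875·(-1084.8125) = -203.40234375.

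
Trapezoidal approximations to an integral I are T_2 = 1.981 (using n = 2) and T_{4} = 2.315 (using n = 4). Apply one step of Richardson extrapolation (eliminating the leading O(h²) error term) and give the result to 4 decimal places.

R = (4·T_{4} − T_2) / 3 = (4·2.315 − 1.981)/3 = (7.279)/3 = 2.4263.

2.4263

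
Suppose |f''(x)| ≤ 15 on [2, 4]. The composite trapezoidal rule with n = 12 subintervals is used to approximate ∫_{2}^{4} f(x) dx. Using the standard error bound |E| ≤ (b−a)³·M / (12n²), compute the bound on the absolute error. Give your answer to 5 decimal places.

|E| ≤ (2)³·15 / (12·12²) = 120/1728 = 0.06944.

0.06944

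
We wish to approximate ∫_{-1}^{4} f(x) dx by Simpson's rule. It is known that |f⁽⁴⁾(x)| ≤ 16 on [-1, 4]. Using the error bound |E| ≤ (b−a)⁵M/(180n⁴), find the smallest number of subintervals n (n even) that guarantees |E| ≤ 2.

4

Need 50000/(180n⁴) ≤ 2.
n⁴ ≥ 50000/(180·2) = 138.889 ⇒ n ≥ 3.4329, so the smallest even n is 4. (n must be even for Simpson's rule.)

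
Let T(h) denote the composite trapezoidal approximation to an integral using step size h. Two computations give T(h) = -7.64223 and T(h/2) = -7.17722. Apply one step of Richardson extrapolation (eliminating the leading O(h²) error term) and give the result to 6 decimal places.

R = (4·T(h/2) − T(h)) / 3 = (4·(-7.17722) − (-7.64223))/3 = (-21.06665)/3 = -7.022217.

-7.022217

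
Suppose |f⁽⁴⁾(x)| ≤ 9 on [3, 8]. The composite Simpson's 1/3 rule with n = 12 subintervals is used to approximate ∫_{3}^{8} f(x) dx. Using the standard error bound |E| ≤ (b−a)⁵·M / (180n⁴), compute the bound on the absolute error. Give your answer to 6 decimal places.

|E| ≤ (5)⁵·9 / (180·12⁴) = 28125/3732480 = 0.007535.

0.007535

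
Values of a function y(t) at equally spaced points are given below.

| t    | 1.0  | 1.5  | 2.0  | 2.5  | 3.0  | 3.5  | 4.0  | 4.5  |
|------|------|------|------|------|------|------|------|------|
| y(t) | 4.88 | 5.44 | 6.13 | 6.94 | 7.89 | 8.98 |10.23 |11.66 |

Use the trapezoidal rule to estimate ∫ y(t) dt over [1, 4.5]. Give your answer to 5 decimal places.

26.94000

h = 0.5, n = 7.
(h/2)·[y₀ + 2y₁ + 2y₂ + 2y₃ + 2y₄ + 2y₅ + 2y₆ + y₇] = 0.25·(107.76) = 26.94000.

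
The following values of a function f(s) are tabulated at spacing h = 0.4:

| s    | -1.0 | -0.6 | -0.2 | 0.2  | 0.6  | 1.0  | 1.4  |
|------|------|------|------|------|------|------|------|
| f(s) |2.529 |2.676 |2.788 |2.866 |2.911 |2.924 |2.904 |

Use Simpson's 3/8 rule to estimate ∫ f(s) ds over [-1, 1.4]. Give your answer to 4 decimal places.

6.7593

h = 0.4, n = 6.
(3h/8)·[y₀ + 3y₁ + 3y₂ + 2y₃ + 3y₄ + 3y₅ + y₆] = 0.15·(45.062) = 6.7593.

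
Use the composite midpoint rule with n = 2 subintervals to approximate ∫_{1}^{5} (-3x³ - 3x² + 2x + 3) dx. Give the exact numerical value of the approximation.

-516

h = (5 − 1)/2 = 2.
Midpoints m₁,…,m₂ = 2, 4.
f(m₁)=-29, f(m₂)=-229.
h·[f(m₁) + f(m₂)] = 2·(-258) = -516.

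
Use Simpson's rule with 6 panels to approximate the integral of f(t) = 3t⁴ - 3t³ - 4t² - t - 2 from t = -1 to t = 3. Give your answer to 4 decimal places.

37.3827

h = (3 − (-1))/6 = 0.666667.
Nodes t₀,…,t₆ = -1, -0.333333, 0.333333, 1, 1.666667, 2.333333, 3.
f(t) = 3t⁴ - 3t³ - 4t² - t - 2: f₀=1, f₁=-1.962963, f₂=-2.851852, f₃=-7, f₄=-5.518519, f₅=24.703704, f₆=121.
(h/3)·[f₀ + 4f₁ + 2f₂ + 4f₃ + 2f₄ + 4f₅ + f₆] = 0.222222·(168.222222) = 37.3827.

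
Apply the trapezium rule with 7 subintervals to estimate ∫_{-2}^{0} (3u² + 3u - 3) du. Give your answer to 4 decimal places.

-3.9184

h = (0 − (-2))/7 = 0.285714.
Nodes u₀,…,u₇ = -2, -1.714286, -1.428571, -1.142857, -0.857143, -0.571429, -0.285714, 0.
f(u) = 3u² + 3u - 3: f₀=3, f₁=0.673469, f₂=-1.163265, f₃=-2.510204, f₄=-3.367347, f₅=-3.734694, f₆=-3.612245, f₇=-3.
(h/2)·[f₀ + 2f₁ + 2f₂ + 2f₃ + 2f₄ + 2f₅ + 2f₆ + f₇] = 0.142857·(-27.428571) = -3.9184.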